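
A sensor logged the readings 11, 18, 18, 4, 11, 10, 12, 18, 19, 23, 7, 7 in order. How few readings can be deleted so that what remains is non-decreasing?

6

Fewest deletions = n − (longest non-decreasing subsequence).
Patience tails:
11 → extends → [11]
18 → extends → [11, 18]
18 → extends → [11, 18, 18]
4 → replaces 11 → [4, 18, 18]
11 → replaces 18 → [4, 11, 18]
10 → replaces 11 → [4, 10, 18]
12 → replaces 18 → [4, 10, 12]
18 → extends → [4, 10, 12, 18]
19 → extends → [4, 10, 12, 18, 19]
23 → extends → [4, 10, 12, 18, 19, 23]
7 → replaces 10 → [4, 7, 12, 18, 19, 23]
7 → replaces 12 → [4, 7, 7, 18, 19, 23]
Longest non-decreasing subsequence has length 6, so deletions = 12 − 6 = 6.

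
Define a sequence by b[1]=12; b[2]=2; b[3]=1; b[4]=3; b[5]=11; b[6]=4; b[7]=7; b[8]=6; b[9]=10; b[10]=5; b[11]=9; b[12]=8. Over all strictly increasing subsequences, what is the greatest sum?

Let S[i] be the best sum of a strictly increasing subsequence ending at i:
i:      1  2  3  4  5  6  7  8  9 10 11 12
b[i]:  12  2  1  3 11  4  7  6 10  5  9  8
S:     12  2  1  5 16  9 16 15 26 14 25 24
Maximum is 26 (e.g. 2 + 3 + 4 + 7 + 10).

26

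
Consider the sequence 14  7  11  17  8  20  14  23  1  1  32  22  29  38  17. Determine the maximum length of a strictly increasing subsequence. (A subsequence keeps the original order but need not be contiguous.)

7

Let dp[i] be the length of the longest such subsequence ending at index i:
i:      1  2  3  4  5  6  7  8  9 10 11 12 13 14 15
a[i]:  14  7 11 17  8 20 14 23  1  1 32 22 29 38 17
dp:     1  1  2  3  2  4  3  5  1  1  6  5  6  7  4
Maximum dp value is 7.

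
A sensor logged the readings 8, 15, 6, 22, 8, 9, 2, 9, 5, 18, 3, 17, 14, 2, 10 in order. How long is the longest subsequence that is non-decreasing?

Let dp[i] be the length of the longest such subsequence ending at index i:
i:      1  2  3  4  5  6  7  8  9 10 11 12 13 14 15
a[i]:   8 15  6 22  8  9  2  9  5 18  3 17 14  2 10
dp:     1  2  1  3  2  3  1  4  2  5  2  5  5  2  5
Maximum dp value is 5.

5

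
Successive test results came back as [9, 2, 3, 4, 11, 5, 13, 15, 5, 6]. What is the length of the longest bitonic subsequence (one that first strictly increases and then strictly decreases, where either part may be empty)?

inc[i] = longest strictly increasing subsequence ending at i; dec[i] = longest strictly decreasing subsequence starting at i:
i:      1  2  3  4  5  6  7  8  9 10
a[i]:   9  2  3  4 11  5 13 15  5  6
inc:    1  1  2  3  4  4  5  6  4  5
dec:    2  1  1  1  2  1  2  2  1  1
Best peak at i=8 (value 15): inc=6, dec=2, length 6+2−1 = 7.

7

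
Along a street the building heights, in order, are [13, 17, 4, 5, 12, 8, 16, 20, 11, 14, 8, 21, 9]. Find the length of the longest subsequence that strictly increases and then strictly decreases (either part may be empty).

inc[i] = longest strictly increasing subsequence ending at i; dec[i] = longest strictly decreasing subsequence starting at i:
i:      1  2  3  4  5  6  7  8  9 10 11 12 13
a[i]:  13 17  4  5 12  8 16 20 11 14  8 21  9
inc:    1  2  1  2  3  3  4  5  4  5  3  6  4
dec:    4  4  1  1  3  1  3  3  2  2  1  2  1
Best peak at i=8 (value 20): inc=5, dec=3, length 5+3−1 = 7.

7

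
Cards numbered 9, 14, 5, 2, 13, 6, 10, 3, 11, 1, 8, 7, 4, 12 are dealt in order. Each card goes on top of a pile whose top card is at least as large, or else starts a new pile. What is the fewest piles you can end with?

The minimum number of non-increasing subsequences covering a sequence equals the length of its longest strictly increasing subsequence.
LIS length is 5 (e.g. 5, 6, 10, 11, 12), so 5 piles are needed.

5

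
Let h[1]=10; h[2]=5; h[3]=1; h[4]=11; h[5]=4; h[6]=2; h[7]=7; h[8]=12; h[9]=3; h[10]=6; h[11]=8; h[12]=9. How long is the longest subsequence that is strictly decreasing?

Negate each value so 'decreasing' becomes 'increasing', then run patience tails on the negated sequence:
-10 → extends → [-10]
-5 → extends → [-10, -5]
-1 → extends → [-10, -5, -1]
-11 → replaces -10 → [-11, -5, -1]
-4 → replaces -1 → [-11, -5, -4]
-2 → extends → [-11, -5, -4, -2]
-7 → replaces -5 → [-11, -7, -4, -2]
-12 → replaces -11 → [-12, -7, -4, -2]
-3 → replaces -2 → [-12, -7, -4, -3]
-6 → replaces -4 → [-12, -7, -6, -3]
-8 → replaces -7 → [-12, -8, -6, -3]
-9 → replaces -8 → [-12, -9, -6, -3]
Four tails, so the longest strictly decreasing subsequence of the original has length 4.

4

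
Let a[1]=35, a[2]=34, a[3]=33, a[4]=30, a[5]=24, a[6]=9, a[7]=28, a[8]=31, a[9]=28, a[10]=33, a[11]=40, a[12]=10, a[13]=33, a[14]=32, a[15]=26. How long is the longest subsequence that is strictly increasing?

5

Let dp[i] be the length of the longest such subsequence ending at index i:
i:      1  2  3  4  5  6  7  8  9 10 11 12 13 14 15
a[i]:  35 34 33 30 24  9 28 31 28 33 40 10 33 32 26
dp:     1  1  1  1  1  1  2  3  2  4  5  2  4  4  3
Maximum dp value is 5.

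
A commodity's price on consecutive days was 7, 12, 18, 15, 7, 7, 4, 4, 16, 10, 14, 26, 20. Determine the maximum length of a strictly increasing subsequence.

5

Track the smallest tail for each achievable length (strict):
7 → extends → [7]
12 → extends → [7, 12]
18 → extends → [7, 12, 18]
15 → replaces 18 → [7, 12, 15]
7 → already a tail → [7, 12, 15]
7 → already a tail → [7, 12, 15]
4 → replaces 7 → [4, 12, 15]
4 → already a tail → [4, 12, 15]
16 → extends → [4, 12, 15, 16]
10 → replaces 12 → [4, 10, 15, 16]
14 → replaces 15 → [4, 10, 14, 16]
26 → extends → [4, 10, 14, 16, 26]
20 → replaces 26 → [4, 10, 14, 16, 20]
Five tails, so the longest strictly increasing subsequence has length 5 (e.g. 7, 12, 15, 16, 26).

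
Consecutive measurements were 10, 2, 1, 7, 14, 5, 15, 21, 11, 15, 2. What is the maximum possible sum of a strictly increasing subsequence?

Let S[i] be the best sum of a strictly increasing subsequence ending at i:
i:      1  2  3  4  5  6  7  8  9 10 11
a[i]:  10  2  1  7 14  5 15 21 11 15  2
S:     10  2  1  9 24  7 39 60 21 39  3
Maximum is 60 (e.g. 10 + 14 + 15 + 21).

60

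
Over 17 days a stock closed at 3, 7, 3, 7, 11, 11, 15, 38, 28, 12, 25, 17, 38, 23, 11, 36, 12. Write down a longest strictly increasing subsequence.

Patience tails give the LIS length; then backtrack through the dp parents:
3 → extends → [3]
7 → extends → [3, 7]
3 → already a tail → [3, 7]
7 → already a tail → [3, 7]
11 → extends → [3, 7, 11]
11 → already a tail → [3, 7, 11]
15 → extends → [3, 7, 11, 15]
38 → extends → [3, 7, 11, 15, 38]
28 → replaces 38 → [3, 7, 11, 15, 28]
12 → replaces 15 → [3, 7, 11, 12, 28]
25 → replaces 28 → [3, 7, 11, 12, 25]
17 → replaces 25 → [3, 7, 11, 12, 17]
38 → extends → [3, 7, 11, 12, 17, 38]
23 → replaces 38 → [3, 7, 11, 12, 17, 23]
11 → already a tail → [3, 7, 11, 12, 17, 23]
36 → extends → [3, 7, 11, 12, 17, 23, 36]
12 → already a tail → [3, 7, 11, 12, 17, 23, 36]
Length 7; one witness is 3, 7, 11, 15, 17, 23, 36.

3, 7, 11, 15, 17, 23, 36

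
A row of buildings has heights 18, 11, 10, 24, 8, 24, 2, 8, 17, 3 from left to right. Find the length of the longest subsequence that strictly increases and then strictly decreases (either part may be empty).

5

inc[i] = longest strictly increasing subsequence ending at i; dec[i] = longest strictly decreasing subsequence starting at i:
i:      1  2  3  4  5  6  7  8  9 10
a[i]:  18 11 10 24  8 24  2  8 17  3
inc:    1  1  1  2  1  2  1  2  3  2
dec:    5  4  3  3  2  3  1  2  2  1
Best peak at i=1 (value 18): inc=1, dec=5, length 1+5−1 = 5.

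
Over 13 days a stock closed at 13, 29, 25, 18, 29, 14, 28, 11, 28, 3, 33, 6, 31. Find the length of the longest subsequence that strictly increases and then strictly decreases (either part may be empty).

7

inc[i] = longest strictly increasing subsequence ending at i; dec[i] = longest strictly decreasing subsequence starting at i:
i:      1  2  3  4  5  6  7  8  9 10 11 12 13
a[i]:  13 29 25 18 29 14 28 11 28  3 33  6 31
inc:    1  2  2  2  3  2  3  1  3  1  4  2  4
dec:    3  6  5  4  4  3  3  2  2  1  2  1  1
Best peak at i=2 (value 29): inc=2, dec=6, length 2+6−1 = 7.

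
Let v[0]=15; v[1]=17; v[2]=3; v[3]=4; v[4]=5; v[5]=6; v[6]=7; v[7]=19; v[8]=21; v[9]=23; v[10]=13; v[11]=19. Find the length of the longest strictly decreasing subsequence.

2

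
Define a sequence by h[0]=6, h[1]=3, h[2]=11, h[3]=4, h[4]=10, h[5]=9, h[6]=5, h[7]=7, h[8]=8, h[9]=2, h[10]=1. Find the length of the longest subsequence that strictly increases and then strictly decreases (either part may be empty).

inc[i] = longest strictly increasing subsequence ending at i; dec[i] = longest strictly decreasing subsequence starting at i:
i:      0  1  2  3  4  5  6  7  8  9 10
h[i]:   6  3 11  4 10  9  5  7  8  2  1
inc:    1  1  2  2  3  3  3  4  5  1  1
dec:    4  3  6  3  5  4  3  3  3  2  1
Best peak at i=2 (value 11): inc=2, dec=6, length 2+6−1 = 7.

7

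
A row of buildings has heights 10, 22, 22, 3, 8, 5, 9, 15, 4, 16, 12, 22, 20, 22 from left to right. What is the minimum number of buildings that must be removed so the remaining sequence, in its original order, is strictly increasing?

Fewest deletions = n − (longest strictly increasing subsequence).
Patience tails:
10 → extends → [10]
22 → extends → [10, 22]
22 → already a tail → [10, 22]
3 → replaces 10 → [3, 22]
8 → replaces 22 → [3, 8]
5 → replaces 8 → [3, 5]
9 → extends → [3, 5, 9]
15 → extends → [3, 5, 9, 15]
4 → replaces 5 → [3, 4, 9, 15]
16 → extends → [3, 4, 9, 15, 16]
12 → replaces 15 → [3, 4, 9, 12, 16]
22 → extends → [3, 4, 9, 12, 16, 22]
20 → replaces 22 → [3, 4, 9, 12, 16, 20]
22 → extends → [3, 4, 9, 12, 16, 20, 22]
Longest strictly increasing subsequence has length 7, so deletions = 14 − 7 = 7.

7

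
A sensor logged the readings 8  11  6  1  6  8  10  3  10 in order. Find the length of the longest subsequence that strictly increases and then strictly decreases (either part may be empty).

inc[i] = longest strictly increasing subsequence ending at i; dec[i] = longest strictly decreasing subsequence starting at i:
i:      1  2  3  4  5  6  7  8  9
a[i]:   8 11  6  1  6  8 10  3 10
inc:    1  2  1  1  2  3  4  2  4
dec:    3  3  2  1  2  2  2  1  1
Best peak at i=7 (value 10): inc=4, dec=2, length 4+2−1 = 5.

5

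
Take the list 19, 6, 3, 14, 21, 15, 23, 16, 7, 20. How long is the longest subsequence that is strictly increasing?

5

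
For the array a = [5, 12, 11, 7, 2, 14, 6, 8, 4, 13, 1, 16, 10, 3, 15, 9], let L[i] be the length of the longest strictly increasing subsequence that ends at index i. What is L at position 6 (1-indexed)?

3

dp[i] = 1 + max{dp[j] : j<i, a[j]<a[i]} (or 1 if no such j):
i:      1  2  3  4  5  6  7  8  9 10 11 12 13 14 15 16
a[i]:   5 12 11  7  2 14  6  8  4 13  1 16 10  3 15  9
dp:     1  2  2  2  1  3  2  3  2  4  1  5  4  2  5  4
At index 6 the value is 3.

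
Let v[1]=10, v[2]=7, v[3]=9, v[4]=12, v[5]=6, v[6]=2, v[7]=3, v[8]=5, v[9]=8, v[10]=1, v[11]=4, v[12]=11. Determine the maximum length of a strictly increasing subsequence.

Let dp[i] be the length of the longest such subsequence ending at index i:
i:      1  2  3  4  5  6  7  8  9 10 11 12
v[i]:  10  7  9 12  6  2  3  5  8  1  4 11
dp:     1  1  2  3  1  1  2  3  4  1  3  5
Maximum dp value is 5.

5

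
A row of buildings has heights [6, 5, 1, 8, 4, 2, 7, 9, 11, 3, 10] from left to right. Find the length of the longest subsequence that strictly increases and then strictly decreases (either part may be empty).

inc[i] = longest strictly increasing subsequence ending at i; dec[i] = longest strictly decreasing subsequence starting at i:
i:      1  2  3  4  5  6  7  8  9 10 11
a[i]:   6  5  1  8  4  2  7  9 11  3 10
inc:    1  1  1  2  2  2  3  4  5  3  5
dec:    4  3  1  3  2  1  2  2  2  1  1
Best peak at i=9 (value 11): inc=5, dec=2, length 5+2−1 = 6.

6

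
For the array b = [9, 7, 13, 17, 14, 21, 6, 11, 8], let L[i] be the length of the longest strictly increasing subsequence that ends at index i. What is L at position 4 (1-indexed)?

dp[i] = 1 + max{dp[j] : j<i, b[j]<b[i]} (or 1 if no such j):
i:      1  2  3  4  5  6  7  8  9
b[i]:   9  7 13 17 14 21  6 11  8
dp:     1  1  2  3  3  4  1  2  2
At index 4 the value is 3.

3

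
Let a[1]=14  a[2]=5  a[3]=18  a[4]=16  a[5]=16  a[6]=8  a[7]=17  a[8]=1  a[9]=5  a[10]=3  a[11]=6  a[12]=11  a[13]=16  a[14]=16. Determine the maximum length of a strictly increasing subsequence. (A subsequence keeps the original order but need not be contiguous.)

Let dp[i] be the length of the longest such subsequence ending at index i:
i:      1  2  3  4  5  6  7  8  9 10 11 12 13 14
a[i]:  14  5 18 16 16  8 17  1  5  3  6 11 16 16
dp:     1  1  2  2  2  2  3  1  2  2  3  4  5  5
Maximum dp value is 5.

5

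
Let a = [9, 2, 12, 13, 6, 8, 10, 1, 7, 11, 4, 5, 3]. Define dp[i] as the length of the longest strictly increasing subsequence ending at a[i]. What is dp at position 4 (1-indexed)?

dp[i] = 1 + max{dp[j] : j<i, a[j]<a[i]} (or 1 if no such j):
i:      1  2  3  4  5  6  7  8  9 10 11 12 13
a[i]:   9  2 12 13  6  8 10  1  7 11  4  5  3
dp:     1  1  2  3  2  3  4  1  3  5  2  3  2
At index 4 the value is 3.

3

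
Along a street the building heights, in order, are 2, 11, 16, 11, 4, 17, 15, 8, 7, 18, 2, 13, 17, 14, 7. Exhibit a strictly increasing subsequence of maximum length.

Patience tails give the LIS length; then backtrack through the dp parents:
2 → extends → [2]
11 → extends → [2, 11]
16 → extends → [2, 11, 16]
11 → already a tail → [2, 11, 16]
4 → replaces 11 → [2, 4, 16]
17 → extends → [2, 4, 16, 17]
15 → replaces 16 → [2, 4, 15, 17]
8 → replaces 15 → [2, 4, 8, 17]
7 → replaces 8 → [2, 4, 7, 17]
18 → extends → [2, 4, 7, 17, 18]
2 → already a tail → [2, 4, 7, 17, 18]
13 → replaces 17 → [2, 4, 7, 13, 18]
17 → replaces 18 → [2, 4, 7, 13, 17]
14 → replaces 17 → [2, 4, 7, 13, 14]
7 → already a tail → [2, 4, 7, 13, 14]
Length 5; one witness is 2, 11, 16, 17, 18.

2, 11, 16, 17, 18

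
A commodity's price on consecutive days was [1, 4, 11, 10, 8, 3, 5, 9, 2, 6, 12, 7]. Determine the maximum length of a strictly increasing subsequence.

5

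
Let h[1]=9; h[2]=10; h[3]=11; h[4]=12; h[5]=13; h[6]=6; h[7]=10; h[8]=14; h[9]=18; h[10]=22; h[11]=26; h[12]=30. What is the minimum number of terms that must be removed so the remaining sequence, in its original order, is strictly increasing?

2

Fewest deletions = n − (longest strictly increasing subsequence).
Patience tails:
9 → extends → [9]
10 → extends → [9, 10]
11 → extends → [9, 10, 11]
12 → extends → [9, 10, 11, 12]
13 → extends → [9, 10, 11, 12, 13]
6 → replaces 9 → [6, 10, 11, 12, 13]
10 → already a tail → [6, 10, 11, 12, 13]
14 → extends → [6, 10, 11, 12, 13, 14]
18 → extends → [6, 10, 11, 12, 13, 14, 18]
22 → extends → [6, 10, 11, 12, 13, 14, 18, 22]
26 → extends → [6, 10, 11, 12, 13, 14, 18, 22, 26]
30 → extends → [6, 10, 11, 12, 13, 14, 18, 22, 26, 30]
Longest strictly increasing subsequence has length 10, so deletions = 12 − 10 = 2.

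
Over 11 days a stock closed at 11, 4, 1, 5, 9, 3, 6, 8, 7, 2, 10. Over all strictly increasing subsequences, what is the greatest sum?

Let S[i] be the best sum of a strictly increasing subsequence ending at i:
i:      1  2  3  4  5  6  7  8  9 10 11
a[i]:  11  4  1  5  9  3  6  8  7  2 10
S:     11  4  1  9 18  4 15 23 22  3 33
Maximum is 33 (e.g. 4 + 5 + 6 + 8 + 10).

33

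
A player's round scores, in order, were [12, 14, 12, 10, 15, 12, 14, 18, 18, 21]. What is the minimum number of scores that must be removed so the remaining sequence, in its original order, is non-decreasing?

Fewest deletions = n − (longest non-decreasing subsequence).
Patience tails:
12 → extends → [12]
14 → extends → [12, 14]
12 → replaces 14 → [12, 12]
10 → replaces 12 → [10, 12]
15 → extends → [10, 12, 15]
12 → replaces 15 → [10, 12, 12]
14 → extends → [10, 12, 12, 14]
18 → extends → [10, 12, 12, 14, 18]
18 → extends → [10, 12, 12, 14, 18, 18]
21 → extends → [10, 12, 12, 14, 18, 18, 21]
Longest non-decreasing subsequence has length 7, so deletions = 10 − 7 = 3.

3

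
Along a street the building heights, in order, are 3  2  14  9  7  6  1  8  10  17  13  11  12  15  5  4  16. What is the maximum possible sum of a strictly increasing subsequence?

82

Let S[i] be the best sum of a strictly increasing subsequence ending at i:
i:      1  2  3  4  5  6  7  8  9 10 11 12 13 14 15 16 17
a[i]:   3  2 14  9  7  6  1  8 10 17 13 11 12 15  5  4 16
S:      3  2 17 12 10  9  1 18 28 45 41 39 51 66  8  7 82
Maximum is 82 (e.g. 3 + 7 + 8 + 10 + 11 + 12 + 15 + 16).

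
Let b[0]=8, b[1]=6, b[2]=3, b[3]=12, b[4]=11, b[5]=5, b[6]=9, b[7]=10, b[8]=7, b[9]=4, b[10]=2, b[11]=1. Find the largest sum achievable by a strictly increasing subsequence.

Let S[i] be the best sum of a strictly increasing subsequence ending at i:
i:      0  1  2  3  4  5  6  7  8  9 10 11
b[i]:   8  6  3 12 11  5  9 10  7  4  2  1
S:      8  6  3 20 19  8 17 27 15  7  2  1
Maximum is 27 (e.g. 3 + 5 + 9 + 10).

27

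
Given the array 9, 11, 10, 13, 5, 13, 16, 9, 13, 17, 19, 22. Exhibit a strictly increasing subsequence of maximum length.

9, 11, 13, 16, 17, 19, 22

Patience tails give the LIS length; then backtrack through the dp parents:
9 → extends → [9]
11 → extends → [9, 11]
10 → replaces 11 → [9, 10]
13 → extends → [9, 10, 13]
5 → replaces 9 → [5, 10, 13]
13 → already a tail → [5, 10, 13]
16 → extends → [5, 10, 13, 16]
9 → replaces 10 → [5, 9, 13, 16]
13 → already a tail → [5, 9, 13, 16]
17 → extends → [5, 9, 13, 16, 17]
19 → extends → [5, 9, 13, 16, 17, 19]
22 → extends → [5, 9, 13, 16, 17, 19, 22]
Length 7; one witness is 9, 11, 13, 16, 17, 19, 22.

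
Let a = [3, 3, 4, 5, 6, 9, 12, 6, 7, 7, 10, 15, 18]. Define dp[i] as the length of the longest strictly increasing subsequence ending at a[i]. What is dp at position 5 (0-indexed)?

dp[i] = 1 + max{dp[j] : j<i, a[j]<a[i]} (or 1 if no such j):
i:      0  1  2  3  4  5  6  7  8  9 10 11 12
a[i]:   3  3  4  5  6  9 12  6  7  7 10 15 18
dp:     1  1  2  3  4  5  6  4  5  5  6  7  8
At index 5 the value is 5.

5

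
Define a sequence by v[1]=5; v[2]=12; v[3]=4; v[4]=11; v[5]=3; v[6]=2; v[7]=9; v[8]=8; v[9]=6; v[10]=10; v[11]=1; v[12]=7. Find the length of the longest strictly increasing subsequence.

Let dp[i] be the length of the longest such subsequence ending at index i:
i:      1  2  3  4  5  6  7  8  9 10 11 12
v[i]:   5 12  4 11  3  2  9  8  6 10  1  7
dp:     1  2  1  2  1  1  2  2  2  3  1  3
Maximum dp value is 3.

3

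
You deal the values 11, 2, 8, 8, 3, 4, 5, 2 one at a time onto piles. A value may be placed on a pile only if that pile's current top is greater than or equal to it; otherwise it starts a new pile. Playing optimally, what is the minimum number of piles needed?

Place each on the leftmost legal pile:
11 → new pile 1 (tops now [11])
2 → pile 1 (tops now [2])
8 → new pile 2 (tops now [2, 8])
8 → pile 2 (tops now [2, 8])
3 → pile 2 (tops now [2, 3])
4 → new pile 3 (tops now [2, 3, 4])
5 → new pile 4 (tops now [2, 3, 4, 5])
2 → pile 1 (tops now [2, 3, 4, 5])
Four piles.

4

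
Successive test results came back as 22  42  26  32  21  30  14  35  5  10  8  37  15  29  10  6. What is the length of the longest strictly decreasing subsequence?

Negate each value so 'decreasing' becomes 'increasing', then run patience tails on the negated sequence:
-22 → extends → [-22]
-42 → replaces -22 → [-42]
-26 → extends → [-42, -26]
-32 → replaces -26 → [-42, -32]
-21 → extends → [-42, -32, -21]
-30 → replaces -21 → [-42, -32, -30]
-14 → extends → [-42, -32, -30, -14]
-35 → replaces -32 → [-42, -35, -30, -14]
-5 → extends → [-42, -35, -30, -14, -5]
-10 → replaces -5 → [-42, -35, -30, -14, -10]
-8 → extends → [-42, -35, -30, -14, -10, -8]
-37 → replaces -35 → [-42, -37, -30, -14, -10, -8]
-15 → replaces -14 → [-42, -37, -30, -15, -10, -8]
-29 → replaces -15 → [-42, -37, -30, -29, -10, -8]
-10 → already a tail → [-42, -37, -30, -29, -10, -8]
-6 → extends → [-42, -37, -30, -29, -10, -8, -6]
Seven tails, so the longest strictly decreasing subsequence of the original has length 7.

7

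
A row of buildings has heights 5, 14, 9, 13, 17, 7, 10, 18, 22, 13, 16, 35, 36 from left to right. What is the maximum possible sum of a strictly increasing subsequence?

155

Let S[i] be the best sum of a strictly increasing subsequence ending at i:
i:       1   2   3   4   5   6   7   8   9  10  11  12  13
a[i]:    5  14   9  13  17   7  10  18  22  13  16  35  36
S:       5  19  14  27  44  12  24  62  84  37  53 119 155
Maximum is 155 (e.g. 5 + 9 + 13 + 17 + 18 + 22 + 35 + 36).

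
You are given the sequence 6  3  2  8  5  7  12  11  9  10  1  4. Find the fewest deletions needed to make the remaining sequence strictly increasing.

Fewest deletions = n − (longest strictly increasing subsequence).
i:      1  2  3  4  5  6  7  8  9 10 11 12
a[i]:   6  3  2  8  5  7 12 11  9 10  1  4
dp:     1  1  1  2  2  3  4  4  4  5  1  2
max dp = 5, so deletions = 12 − 5 = 7.

7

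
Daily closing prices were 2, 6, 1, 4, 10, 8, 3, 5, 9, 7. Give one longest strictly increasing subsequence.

Patience tails give the LIS length; then backtrack through the dp parents:
2 → extends → [2]
6 → extends → [2, 6]
1 → replaces 2 → [1, 6]
4 → replaces 6 → [1, 4]
10 → extends → [1, 4, 10]
8 → replaces 10 → [1, 4, 8]
3 → replaces 4 → [1, 3, 8]
5 → replaces 8 → [1, 3, 5]
9 → extends → [1, 3, 5, 9]
7 → replaces 9 → [1, 3, 5, 7]
Length 4; one witness is 2, 6, 8, 9.

2, 6, 8, 9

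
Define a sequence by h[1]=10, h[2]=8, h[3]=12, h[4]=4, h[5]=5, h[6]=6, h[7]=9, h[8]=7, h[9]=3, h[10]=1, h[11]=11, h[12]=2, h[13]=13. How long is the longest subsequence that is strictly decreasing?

Let dp[i] be the longest strictly decreasing subsequence ending at i:
i:      1  2  3  4  5  6  7  8  9 10 11 12 13
h[i]:  10  8 12  4  5  6  9  7  3  1 11  2 13
dp:     1  2  1  3  3  3  2  3  4  5  2  5  1
Maximum is 5.

5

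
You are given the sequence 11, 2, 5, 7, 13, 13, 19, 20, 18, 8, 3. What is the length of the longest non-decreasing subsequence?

7

Let dp[i] be the length of the longest such subsequence ending at index i:
i:      1  2  3  4  5  6  7  8  9 10 11
a[i]:  11  2  5  7 13 13 19 20 18  8  3
dp:     1  1  2  3  4  5  6  7  6  4  2
Maximum dp value is 7.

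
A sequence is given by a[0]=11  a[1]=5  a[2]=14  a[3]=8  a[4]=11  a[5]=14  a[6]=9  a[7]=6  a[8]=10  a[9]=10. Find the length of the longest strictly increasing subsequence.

4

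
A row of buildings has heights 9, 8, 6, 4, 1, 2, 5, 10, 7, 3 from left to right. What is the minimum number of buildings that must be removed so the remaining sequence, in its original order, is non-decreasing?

Fewest deletions = n − (longest non-decreasing subsequence).
Patience tails:
9 → extends → [9]
8 → replaces 9 → [8]
6 → replaces 8 → [6]
4 → replaces 6 → [4]
1 → replaces 4 → [1]
2 → extends → [1, 2]
5 → extends → [1, 2, 5]
10 → extends → [1, 2, 5, 10]
7 → replaces 10 → [1, 2, 5, 7]
3 → replaces 5 → [1, 2, 3, 7]
Longest non-decreasing subsequence has length 4, so deletions = 10 − 4 = 6.

6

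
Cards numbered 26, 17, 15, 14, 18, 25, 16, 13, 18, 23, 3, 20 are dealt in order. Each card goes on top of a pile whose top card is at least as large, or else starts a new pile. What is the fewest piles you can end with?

4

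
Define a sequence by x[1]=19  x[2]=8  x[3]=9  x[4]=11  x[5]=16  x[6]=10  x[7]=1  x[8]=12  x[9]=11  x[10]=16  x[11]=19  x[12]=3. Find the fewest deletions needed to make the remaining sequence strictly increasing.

Fewest deletions = n − (longest strictly increasing subsequence).
Patience tails:
19 → extends → [19]
8 → replaces 19 → [8]
9 → extends → [8, 9]
11 → extends → [8, 9, 11]
16 → extends → [8, 9, 11, 16]
10 → replaces 11 → [8, 9, 10, 16]
1 → replaces 8 → [1, 9, 10, 16]
12 → replaces 16 → [1, 9, 10, 12]
11 → replaces 12 → [1, 9, 10, 11]
16 → extends → [1, 9, 10, 11, 16]
19 → extends → [1, 9, 10, 11, 16, 19]
3 → replaces 9 → [1, 3, 10, 11, 16, 19]
Longest strictly increasing subsequence has length 6, so deletions = 12 − 6 = 6.

6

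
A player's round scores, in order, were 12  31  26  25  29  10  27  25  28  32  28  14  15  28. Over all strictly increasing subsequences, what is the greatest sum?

125

Let S[i] be the best sum of a strictly increasing subsequence ending at i:
i:       1   2   3   4   5   6   7   8   9  10  11  12  13  14
a[i]:   12  31  26  25  29  10  27  25  28  32  28  14  15  28
S:      12  43  38  37  67  10  65  37  93 125  93  26  41  93
Maximum is 125 (e.g. 12 + 26 + 27 + 28 + 32).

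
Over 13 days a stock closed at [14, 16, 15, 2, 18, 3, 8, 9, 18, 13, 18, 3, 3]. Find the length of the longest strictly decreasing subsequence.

Let dp[i] be the longest strictly decreasing subsequence ending at i:
i:      1  2  3  4  5  6  7  8  9 10 11 12 13
a[i]:  14 16 15  2 18  3  8  9 18 13 18  3  3
dp:     1  1  2  3  1  3  3  3  1  3  1  4  4
Maximum is 4.

4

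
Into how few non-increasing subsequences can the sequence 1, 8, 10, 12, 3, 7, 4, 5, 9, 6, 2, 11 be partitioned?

6

Place each on the leftmost legal pile:
1 → new pile 1 (tops now [1])
8 → new pile 2 (tops now [1, 8])
10 → new pile 3 (tops now [1, 8, 10])
12 → new pile 4 (tops now [1, 8, 10, 12])
3 → pile 2 (tops now [1, 3, 10, 12])
7 → pile 3 (tops now [1, 3, 7, 12])
4 → pile 3 (tops now [1, 3, 4, 12])
5 → pile 4 (tops now [1, 3, 4, 5])
9 → new pile 5 (tops now [1, 3, 4, 5, 9])
6 → pile 5 (tops now [1, 3, 4, 5, 6])
2 → pile 2 (tops now [1, 2, 4, 5, 6])
11 → new pile 6 (tops now [1, 2, 4, 5, 6, 11])
Six piles.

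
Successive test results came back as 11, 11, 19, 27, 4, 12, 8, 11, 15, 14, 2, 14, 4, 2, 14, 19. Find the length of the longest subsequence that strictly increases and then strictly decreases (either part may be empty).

7

inc[i] = longest strictly increasing subsequence ending at i; dec[i] = longest strictly decreasing subsequence starting at i:
i:      1  2  3  4  5  6  7  8  9 10 11 12 13 14 15 16
a[i]:  11 11 19 27  4 12  8 11 15 14  2 14  4  2 14 19
inc:    1  1  2  3  1  2  2  3  4  4  1  4  2  1  4  5
dec:    4  4  5  5  2  4  3  3  4  3  1  3  2  1  1  1
Best peak at i=4 (value 27): inc=3, dec=5, length 3+5−1 = 7.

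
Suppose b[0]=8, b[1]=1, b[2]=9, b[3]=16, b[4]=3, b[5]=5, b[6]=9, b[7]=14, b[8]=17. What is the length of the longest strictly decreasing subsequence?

2

Negate each value so 'decreasing' becomes 'increasing', then run patience tails on the negated sequence:
-8 → extends → [-8]
-1 → extends → [-8, -1]
-9 → replaces -8 → [-9, -1]
-16 → replaces -9 → [-16, -1]
-3 → replaces -1 → [-16, -3]
-5 → replaces -3 → [-16, -5]
-9 → replaces -5 → [-16, -9]
-14 → replaces -9 → [-16, -14]
-17 → replaces -16 → [-17, -14]
Two tails, so the longest strictly decreasing subsequence of the original has length 2.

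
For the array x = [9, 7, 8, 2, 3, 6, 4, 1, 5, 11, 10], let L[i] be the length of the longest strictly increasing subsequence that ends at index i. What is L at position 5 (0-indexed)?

3

dp[i] = 1 + max{dp[j] : j<i, x[j]<x[i]} (or 1 if no such j):
i:      0  1  2  3  4  5  6  7  8  9 10
x[i]:   9  7  8  2  3  6  4  1  5 11 10
dp:     1  1  2  1  2  3  3  1  4  5  5
At index 5 the value is 3.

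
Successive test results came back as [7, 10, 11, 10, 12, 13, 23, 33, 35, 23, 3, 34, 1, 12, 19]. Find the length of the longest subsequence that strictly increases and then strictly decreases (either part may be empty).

inc[i] = longest strictly increasing subsequence ending at i; dec[i] = longest strictly decreasing subsequence starting at i:
i:      1  2  3  4  5  6  7  8  9 10 11 12 13 14 15
a[i]:   7 10 11 10 12 13 23 33 35 23  3 34  1 12 19
inc:    1  2  3  2  4  5  6  7  8  6  1  8  1  4  6
dec:    3  3  4  3  3  3  3  4  4  3  2  2  1  1  1
Best peak at i=9 (value 35): inc=8, dec=4, length 8+4−1 = 11.

11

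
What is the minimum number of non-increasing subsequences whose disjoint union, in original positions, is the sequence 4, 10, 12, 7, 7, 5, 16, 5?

4

Place each on the leftmost legal pile:
4 → new pile 1 (tops now [4])
10 → new pile 2 (tops now [4, 10])
12 → new pile 3 (tops now [4, 10, 12])
7 → pile 2 (tops now [4, 7, 12])
7 → pile 2 (tops now [4, 7, 12])
5 → pile 2 (tops now [4, 5, 12])
16 → new pile 4 (tops now [4, 5, 12, 16])
5 → pile 2 (tops now [4, 5, 12, 16])
Four piles.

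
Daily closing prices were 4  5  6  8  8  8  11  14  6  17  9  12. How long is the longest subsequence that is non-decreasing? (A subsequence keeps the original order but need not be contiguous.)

Track the smallest tail for each achievable length (allowing ties):
4 → extends → [4]
5 → extends → [4, 5]
6 → extends → [4, 5, 6]
8 → extends → [4, 5, 6, 8]
8 → extends → [4, 5, 6, 8, 8]
8 → extends → [4, 5, 6, 8, 8, 8]
11 → extends → [4, 5, 6, 8, 8, 8, 11]
14 → extends → [4, 5, 6, 8, 8, 8, 11, 14]
6 → replaces 8 → [4, 5, 6, 6, 8, 8, 11, 14]
17 → extends → [4, 5, 6, 6, 8, 8, 11, 14, 17]
9 → replaces 11 → [4, 5, 6, 6, 8, 8, 9, 14, 17]
12 → replaces 14 → [4, 5, 6, 6, 8, 8, 9, 12, 17]
Nine tails, so the longest non-decreasing subsequence has length 9 (e.g. 4, 5, 6, 8, 8, 8, 11, 14, 17).

9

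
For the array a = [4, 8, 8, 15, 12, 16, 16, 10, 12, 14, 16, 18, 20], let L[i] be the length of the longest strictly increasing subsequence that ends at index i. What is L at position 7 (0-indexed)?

dp[i] = 1 + max{dp[j] : j<i, a[j]<a[i]} (or 1 if no such j):
i:      0  1  2  3  4  5  6  7  8  9 10 11 12
a[i]:   4  8  8 15 12 16 16 10 12 14 16 18 20
dp:     1  2  2  3  3  4  4  3  4  5  6  7  8
At index 7 the value is 3.

3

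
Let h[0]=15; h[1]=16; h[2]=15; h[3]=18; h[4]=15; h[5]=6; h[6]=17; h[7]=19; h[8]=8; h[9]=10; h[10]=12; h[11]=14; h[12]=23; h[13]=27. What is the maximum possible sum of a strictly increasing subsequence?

Let S[i] be the best sum of a strictly increasing subsequence ending at i:
i:       0   1   2   3   4   5   6   7   8   9  10  11  12  13
h[i]:   15  16  15  18  15   6  17  19   8  10  12  14  23  27
S:      15  31  15  49  15   6  48  68  14  24  36  50  91 118
Maximum is 118 (e.g. 15 + 16 + 18 + 19 + 23 + 27).

118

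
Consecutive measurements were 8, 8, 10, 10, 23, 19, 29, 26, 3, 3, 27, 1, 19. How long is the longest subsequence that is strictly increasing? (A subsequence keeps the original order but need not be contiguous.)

Track the smallest tail for each achievable length (strict):
8 → extends → [8]
8 → already a tail → [8]
10 → extends → [8, 10]
10 → already a tail → [8, 10]
23 → extends → [8, 10, 23]
19 → replaces 23 → [8, 10, 19]
29 → extends → [8, 10, 19, 29]
26 → replaces 29 → [8, 10, 19, 26]
3 → replaces 8 → [3, 10, 19, 26]
3 → already a tail → [3, 10, 19, 26]
27 → extends → [3, 10, 19, 26, 27]
1 → replaces 3 → [1, 10, 19, 26, 27]
19 → already a tail → [1, 10, 19, 26, 27]
Five tails, so the longest strictly increasing subsequence has length 5 (e.g. 8, 10, 23, 26, 27).

5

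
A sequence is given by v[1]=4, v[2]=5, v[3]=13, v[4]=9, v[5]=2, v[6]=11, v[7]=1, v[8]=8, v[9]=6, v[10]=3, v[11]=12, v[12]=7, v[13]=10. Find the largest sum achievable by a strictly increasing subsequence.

41

Let S[i] be the best sum of a strictly increasing subsequence ending at i:
i:      1  2  3  4  5  6  7  8  9 10 11 12 13
v[i]:   4  5 13  9  2 11  1  8  6  3 12  7 10
S:      4  9 22 18  2 29  1 17 15  5 41 22 32
Maximum is 41 (e.g. 4 + 5 + 9 + 11 + 12).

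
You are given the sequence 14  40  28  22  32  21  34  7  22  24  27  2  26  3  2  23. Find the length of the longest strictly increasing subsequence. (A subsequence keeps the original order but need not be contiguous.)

Track the smallest tail for each achievable length (strict):
14 → extends → [14]
40 → extends → [14, 40]
28 → replaces 40 → [14, 28]
22 → replaces 28 → [14, 22]
32 → extends → [14, 22, 32]
21 → replaces 22 → [14, 21, 32]
34 → extends → [14, 21, 32, 34]
7 → replaces 14 → [7, 21, 32, 34]
22 → replaces 32 → [7, 21, 22, 34]
24 → replaces 34 → [7, 21, 22, 24]
27 → extends → [7, 21, 22, 24, 27]
2 → replaces 7 → [2, 21, 22, 24, 27]
26 → replaces 27 → [2, 21, 22, 24, 26]
3 → replaces 21 → [2, 3, 22, 24, 26]
2 → already a tail → [2, 3, 22, 24, 26]
23 → replaces 24 → [2, 3, 22, 23, 26]
Five tails, so the longest strictly increasing subsequence has length 5 (e.g. 14, 21, 22, 24, 27).

5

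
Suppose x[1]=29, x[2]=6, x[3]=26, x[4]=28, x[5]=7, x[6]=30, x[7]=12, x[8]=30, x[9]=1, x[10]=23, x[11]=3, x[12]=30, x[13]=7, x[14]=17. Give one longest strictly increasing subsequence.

Patience tails give the LIS length; then backtrack through the dp parents:
29 → extends → [29]
6 → replaces 29 → [6]
26 → extends → [6, 26]
28 → extends → [6, 26, 28]
7 → replaces 26 → [6, 7, 28]
30 → extends → [6, 7, 28, 30]
12 → replaces 28 → [6, 7, 12, 30]
30 → already a tail → [6, 7, 12, 30]
1 → replaces 6 → [1, 7, 12, 30]
23 → replaces 30 → [1, 7, 12, 23]
3 → replaces 7 → [1, 3, 12, 23]
30 → extends → [1, 3, 12, 23, 30]
7 → replaces 12 → [1, 3, 7, 23, 30]
17 → replaces 23 → [1, 3, 7, 17, 30]
Length 5; one witness is 6, 7, 12, 23, 30.

6, 7, 12, 23, 30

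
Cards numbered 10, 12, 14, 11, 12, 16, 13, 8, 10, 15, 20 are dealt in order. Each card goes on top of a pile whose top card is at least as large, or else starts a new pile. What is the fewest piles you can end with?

6

The minimum number of non-increasing subsequences covering a sequence equals the length of its longest strictly increasing subsequence.
LIS length is 6 (e.g. 10, 11, 12, 13, 15, 20), so 6 piles are needed.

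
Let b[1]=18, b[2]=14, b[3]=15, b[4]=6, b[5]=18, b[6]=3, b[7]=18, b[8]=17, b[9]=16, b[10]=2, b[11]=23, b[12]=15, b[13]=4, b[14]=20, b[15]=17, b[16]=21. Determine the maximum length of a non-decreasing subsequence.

Track the smallest tail for each achievable length (allowing ties):
18 → extends → [18]
14 → replaces 18 → [14]
15 → extends → [14, 15]
6 → replaces 14 → [6, 15]
18 → extends → [6, 15, 18]
3 → replaces 6 → [3, 15, 18]
18 → extends → [3, 15, 18, 18]
17 → replaces 18 → [3, 15, 17, 18]
16 → replaces 17 → [3, 15, 16, 18]
2 → replaces 3 → [2, 15, 16, 18]
23 → extends → [2, 15, 16, 18, 23]
15 → replaces 16 → [2, 15, 15, 18, 23]
4 → replaces 15 → [2, 4, 15, 18, 23]
20 → replaces 23 → [2, 4, 15, 18, 20]
17 → replaces 18 → [2, 4, 15, 17, 20]
21 → extends → [2, 4, 15, 17, 20, 21]
Six tails, so the longest non-decreasing subsequence has length 6 (e.g. 14, 15, 18, 18, 20, 21).

6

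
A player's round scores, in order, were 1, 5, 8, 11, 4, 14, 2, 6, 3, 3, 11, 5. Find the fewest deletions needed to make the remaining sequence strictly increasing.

7

Fewest deletions = n − (longest strictly increasing subsequence).
i:      1  2  3  4  5  6  7  8  9 10 11 12
a[i]:   1  5  8 11  4 14  2  6  3  3 11  5
dp:     1  2  3  4  2  5  2  3  3  3  4  4
max dp = 5, so deletions = 12 − 5 = 7.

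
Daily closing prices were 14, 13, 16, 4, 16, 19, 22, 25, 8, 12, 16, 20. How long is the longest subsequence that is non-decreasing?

Let dp[i] be the length of the longest such subsequence ending at index i:
i:      1  2  3  4  5  6  7  8  9 10 11 12
a[i]:  14 13 16  4 16 19 22 25  8 12 16 20
dp:     1  1  2  1  3  4  5  6  2  3  4  5
Maximum dp value is 6.

6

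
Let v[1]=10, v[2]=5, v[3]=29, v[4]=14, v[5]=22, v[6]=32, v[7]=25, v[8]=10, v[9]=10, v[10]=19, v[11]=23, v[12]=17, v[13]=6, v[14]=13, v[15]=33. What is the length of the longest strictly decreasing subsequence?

5

Let dp[i] be the longest strictly decreasing subsequence ending at i:
i:      1  2  3  4  5  6  7  8  9 10 11 12 13 14 15
v[i]:  10  5 29 14 22 32 25 10 10 19 23 17  6 13 33
dp:     1  2  1  2  2  1  2  3  3  3  3  4  5  5  1
Maximum is 5.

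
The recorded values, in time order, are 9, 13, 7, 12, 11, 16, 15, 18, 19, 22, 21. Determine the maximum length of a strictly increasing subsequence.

Let dp[i] be the length of the longest such subsequence ending at index i:
i:      1  2  3  4  5  6  7  8  9 10 11
a[i]:   9 13  7 12 11 16 15 18 19 22 21
dp:     1  2  1  2  2  3  3  4  5  6  6
Maximum dp value is 6.

6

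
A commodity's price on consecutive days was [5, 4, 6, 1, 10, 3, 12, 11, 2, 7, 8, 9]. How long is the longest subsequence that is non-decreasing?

5

Track the smallest tail for each achievable length (allowing ties):
5 → extends → [5]
4 → replaces 5 → [4]
6 → extends → [4, 6]
1 → replaces 4 → [1, 6]
10 → extends → [1, 6, 10]
3 → replaces 6 → [1, 3, 10]
12 → extends → [1, 3, 10, 12]
11 → replaces 12 → [1, 3, 10, 11]
2 → replaces 3 → [1, 2, 10, 11]
7 → replaces 10 → [1, 2, 7, 11]
8 → replaces 11 → [1, 2, 7, 8]
9 → extends → [1, 2, 7, 8, 9]
Five tails, so the longest non-decreasing subsequence has length 5 (e.g. 5, 6, 7, 8, 9).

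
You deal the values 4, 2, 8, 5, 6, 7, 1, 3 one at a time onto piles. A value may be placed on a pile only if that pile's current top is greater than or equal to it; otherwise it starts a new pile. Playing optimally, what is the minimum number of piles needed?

Place each on the leftmost legal pile:
4 → new pile 1 (tops now [4])
2 → pile 1 (tops now [2])
8 → new pile 2 (tops now [2, 8])
5 → pile 2 (tops now [2, 5])
6 → new pile 3 (tops now [2, 5, 6])
7 → new pile 4 (tops now [2, 5, 6, 7])
1 → pile 1 (tops now [1, 5, 6, 7])
3 → pile 2 (tops now [1, 3, 6, 7])
Four piles.

4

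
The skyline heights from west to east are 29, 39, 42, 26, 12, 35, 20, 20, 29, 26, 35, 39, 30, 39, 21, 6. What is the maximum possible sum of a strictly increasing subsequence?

Let S[i] be the best sum of a strictly increasing subsequence ending at i:
i:       1   2   3   4   5   6   7   8   9  10  11  12  13  14  15  16
a[i]:   29  39  42  26  12  35  20  20  29  26  35  39  30  39  21   6
S:      29  68 110  26  12  64  32  32  61  58  96 135  91 135  53   6
Maximum is 135 (e.g. 12 + 20 + 29 + 35 + 39).

135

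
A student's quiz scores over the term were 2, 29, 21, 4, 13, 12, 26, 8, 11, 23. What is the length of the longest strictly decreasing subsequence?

5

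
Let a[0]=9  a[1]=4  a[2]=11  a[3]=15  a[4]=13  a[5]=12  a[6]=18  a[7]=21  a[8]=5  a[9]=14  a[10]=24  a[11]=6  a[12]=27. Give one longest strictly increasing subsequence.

9, 11, 15, 18, 21, 24, 27

Patience tails give the LIS length; then backtrack through the dp parents:
9 → extends → [9]
4 → replaces 9 → [4]
11 → extends → [4, 11]
15 → extends → [4, 11, 15]
13 → replaces 15 → [4, 11, 13]
12 → replaces 13 → [4, 11, 12]
18 → extends → [4, 11, 12, 18]
21 → extends → [4, 11, 12, 18, 21]
5 → replaces 11 → [4, 5, 12, 18, 21]
14 → replaces 18 → [4, 5, 12, 14, 21]
24 → extends → [4, 5, 12, 14, 21, 24]
6 → replaces 12 → [4, 5, 6, 14, 21, 24]
27 → extends → [4, 5, 6, 14, 21, 24, 27]
Length 7; one witness is 9, 11, 15, 18, 21, 24, 27.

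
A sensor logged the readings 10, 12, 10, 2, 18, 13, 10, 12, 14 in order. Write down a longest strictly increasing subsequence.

10, 12, 13, 14

Patience tails give the LIS length; then backtrack through the dp parents:
10 → extends → [10]
12 → extends → [10, 12]
10 → already a tail → [10, 12]
2 → replaces 10 → [2, 12]
18 → extends → [2, 12, 18]
13 → replaces 18 → [2, 12, 13]
10 → replaces 12 → [2, 10, 13]
12 → replaces 13 → [2, 10, 12]
14 → extends → [2, 10, 12, 14]
Length 4; one witness is 10, 12, 13, 14.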